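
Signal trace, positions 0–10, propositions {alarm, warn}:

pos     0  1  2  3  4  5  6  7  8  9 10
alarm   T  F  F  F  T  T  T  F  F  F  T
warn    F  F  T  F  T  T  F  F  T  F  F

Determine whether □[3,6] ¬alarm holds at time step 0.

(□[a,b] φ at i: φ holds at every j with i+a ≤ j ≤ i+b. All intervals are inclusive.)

No

Check ¬alarm at every j in [3,6]:
  j=3: true
  j=4: false
  j=5: false
  j=6: false
Fails at j=4 → formula fails.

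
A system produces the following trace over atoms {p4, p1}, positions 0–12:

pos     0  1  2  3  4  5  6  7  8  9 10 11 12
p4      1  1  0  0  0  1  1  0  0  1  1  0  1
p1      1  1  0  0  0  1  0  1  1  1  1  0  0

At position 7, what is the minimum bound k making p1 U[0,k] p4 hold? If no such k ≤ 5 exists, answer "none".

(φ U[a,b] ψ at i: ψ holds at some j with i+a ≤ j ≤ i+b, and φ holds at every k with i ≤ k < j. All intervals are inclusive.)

Need earliest j ≥ 7 with p4, and p1 at every k in [7,j-1].
  j=7: rhs fails.
  j=8: rhs fails.
  j=9: rhs holds; lhs holds on [7,8]. k = 2.

2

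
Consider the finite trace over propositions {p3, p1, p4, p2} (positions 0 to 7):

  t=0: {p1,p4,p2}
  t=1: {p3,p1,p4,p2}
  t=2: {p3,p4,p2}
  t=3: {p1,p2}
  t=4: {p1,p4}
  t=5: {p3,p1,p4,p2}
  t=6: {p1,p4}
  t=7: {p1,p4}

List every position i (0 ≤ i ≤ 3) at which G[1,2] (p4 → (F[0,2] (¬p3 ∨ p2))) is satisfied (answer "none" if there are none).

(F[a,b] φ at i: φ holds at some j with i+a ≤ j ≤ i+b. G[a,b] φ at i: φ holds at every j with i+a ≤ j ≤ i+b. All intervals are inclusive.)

0, 1, 2, 3

Evaluate at each i in [0,3]:
  i=0: ✓ (all of [1,2])
  i=1: ✓ (all of [2,3])
  i=2: ✓ (all of [3,4])
  i=3: ✓ (all of [4,5])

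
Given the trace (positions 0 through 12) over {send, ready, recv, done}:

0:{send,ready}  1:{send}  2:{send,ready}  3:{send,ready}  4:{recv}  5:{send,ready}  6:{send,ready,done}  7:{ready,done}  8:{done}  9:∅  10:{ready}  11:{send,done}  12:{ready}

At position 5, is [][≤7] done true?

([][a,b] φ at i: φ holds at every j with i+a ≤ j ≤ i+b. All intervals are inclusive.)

Check done at every j in [5,12]:
  j=5: false
  j=6: true
  j=7: true
  j=8: true
  j=9: false
  j=10: false
  j=11: true
  j=12: false
Fails at j=5 → formula fails.

No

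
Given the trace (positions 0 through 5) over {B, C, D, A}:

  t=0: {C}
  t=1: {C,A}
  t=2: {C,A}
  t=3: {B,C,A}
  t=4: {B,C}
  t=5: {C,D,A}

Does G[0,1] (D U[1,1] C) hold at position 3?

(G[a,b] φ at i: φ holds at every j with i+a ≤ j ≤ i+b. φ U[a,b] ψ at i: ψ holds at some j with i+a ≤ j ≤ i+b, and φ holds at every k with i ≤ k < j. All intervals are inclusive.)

Check (D U[1,1] C) at every j in [3,4]:
  j=3: fails
  j=4: fails
Fails at j=3 → formula fails.

False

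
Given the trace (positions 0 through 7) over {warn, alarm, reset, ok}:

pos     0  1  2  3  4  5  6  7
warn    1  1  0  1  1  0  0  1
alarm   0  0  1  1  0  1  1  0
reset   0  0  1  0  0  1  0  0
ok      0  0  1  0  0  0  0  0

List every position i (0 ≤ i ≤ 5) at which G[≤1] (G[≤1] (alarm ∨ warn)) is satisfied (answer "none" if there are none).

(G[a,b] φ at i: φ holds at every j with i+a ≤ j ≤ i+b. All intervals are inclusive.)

Evaluate at each i in [0,5]:
  i=0: ✓ (all of [0,1])
  i=1: ✓ (all of [1,2])
  i=2: ✓ (all of [2,3])
  i=3: ✓ (all of [3,4])
  i=4: ✓ (all of [4,5])
  i=5: ✓ (all of [5,6])

0, 1, 2, 3, 4, 5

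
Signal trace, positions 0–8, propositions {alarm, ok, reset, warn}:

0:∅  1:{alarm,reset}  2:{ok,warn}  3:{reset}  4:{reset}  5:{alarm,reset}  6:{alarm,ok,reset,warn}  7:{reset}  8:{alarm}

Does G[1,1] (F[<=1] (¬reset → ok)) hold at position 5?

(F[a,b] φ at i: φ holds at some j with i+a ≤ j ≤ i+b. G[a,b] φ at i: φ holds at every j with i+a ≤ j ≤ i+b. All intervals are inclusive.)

Holds

Check F[<=1] (¬reset → ok) at every j in [6,6]:
  j=6: holds (witness at 6)
All positions satisfy it → formula holds.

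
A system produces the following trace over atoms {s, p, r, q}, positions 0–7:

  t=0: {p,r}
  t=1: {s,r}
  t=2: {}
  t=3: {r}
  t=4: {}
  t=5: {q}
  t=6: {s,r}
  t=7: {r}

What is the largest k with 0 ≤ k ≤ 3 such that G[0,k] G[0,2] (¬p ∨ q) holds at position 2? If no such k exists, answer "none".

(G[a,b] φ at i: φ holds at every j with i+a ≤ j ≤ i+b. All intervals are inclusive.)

3

G[0,2] (¬p ∨ q) must hold from j=2 onward; find where it first fails.
  j=2: holds
  j=3: holds
  j=4: holds
  j=5: holds
Holds through j=5; largest k = 3.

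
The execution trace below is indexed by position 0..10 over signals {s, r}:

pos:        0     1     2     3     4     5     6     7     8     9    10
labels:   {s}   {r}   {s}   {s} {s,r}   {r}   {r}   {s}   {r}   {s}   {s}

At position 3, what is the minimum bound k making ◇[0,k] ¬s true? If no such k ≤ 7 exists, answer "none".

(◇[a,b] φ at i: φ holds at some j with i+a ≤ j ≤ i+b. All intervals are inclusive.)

2

Scan j = 3,4,… for ¬s:
  j=3: fails
  j=4: fails
  j=5: holds
First hit at j=5, so smallest k = 5-3 = 2.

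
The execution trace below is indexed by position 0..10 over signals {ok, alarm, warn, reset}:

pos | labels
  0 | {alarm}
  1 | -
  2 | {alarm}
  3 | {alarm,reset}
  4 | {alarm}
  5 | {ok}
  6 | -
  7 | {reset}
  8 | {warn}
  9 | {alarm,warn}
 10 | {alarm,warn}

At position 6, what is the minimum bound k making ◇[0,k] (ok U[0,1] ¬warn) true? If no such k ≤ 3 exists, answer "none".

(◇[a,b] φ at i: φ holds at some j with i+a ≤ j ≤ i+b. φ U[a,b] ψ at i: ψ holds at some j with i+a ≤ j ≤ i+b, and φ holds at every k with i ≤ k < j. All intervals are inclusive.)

0

Scan j = 6,7,… for (ok U[0,1] ¬warn):
  j=6: holds
First hit at j=6, so smallest k = 6-6 = 0.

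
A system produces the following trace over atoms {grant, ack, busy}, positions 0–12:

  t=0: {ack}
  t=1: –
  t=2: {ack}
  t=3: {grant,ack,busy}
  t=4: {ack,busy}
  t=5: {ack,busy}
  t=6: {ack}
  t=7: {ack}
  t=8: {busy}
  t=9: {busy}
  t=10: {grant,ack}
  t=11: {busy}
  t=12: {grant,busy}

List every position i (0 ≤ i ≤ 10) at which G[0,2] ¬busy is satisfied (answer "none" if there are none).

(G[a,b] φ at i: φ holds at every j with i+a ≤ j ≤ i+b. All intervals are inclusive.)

0

Evaluate at each i in [0,10]:
  i=0: ✓ (all of [0,2])
  i=1: ✗ (fails at j=3)
  i=2: ✗ (fails at j=3)
  i=3: ✗ (fails at j=3)
  i=4: ✗ (fails at j=4)
  i=5: ✗ (fails at j=5)
  i=6: ✗ (fails at j=8)
  i=7: ✗ (fails at j=8)
  i=8: ✗ (fails at j=8)
  i=9: ✗ (fails at j=9)
  i=10: ✗ (fails at j=11)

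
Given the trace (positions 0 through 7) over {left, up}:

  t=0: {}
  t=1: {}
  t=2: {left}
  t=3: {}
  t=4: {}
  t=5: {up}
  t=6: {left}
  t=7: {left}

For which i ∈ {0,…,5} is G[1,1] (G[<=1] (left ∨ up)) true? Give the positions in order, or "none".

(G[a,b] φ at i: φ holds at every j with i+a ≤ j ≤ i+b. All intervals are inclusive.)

4, 5

Evaluate at each i in [0,5]:
  i=0: ✗ (fails at j=1)
  i=1: ✗ (fails at j=2)
  i=2: ✗ (fails at j=3)
  i=3: ✗ (fails at j=4)
  i=4: ✓ (all of [5,5])
  i=5: ✓ (all of [6,6])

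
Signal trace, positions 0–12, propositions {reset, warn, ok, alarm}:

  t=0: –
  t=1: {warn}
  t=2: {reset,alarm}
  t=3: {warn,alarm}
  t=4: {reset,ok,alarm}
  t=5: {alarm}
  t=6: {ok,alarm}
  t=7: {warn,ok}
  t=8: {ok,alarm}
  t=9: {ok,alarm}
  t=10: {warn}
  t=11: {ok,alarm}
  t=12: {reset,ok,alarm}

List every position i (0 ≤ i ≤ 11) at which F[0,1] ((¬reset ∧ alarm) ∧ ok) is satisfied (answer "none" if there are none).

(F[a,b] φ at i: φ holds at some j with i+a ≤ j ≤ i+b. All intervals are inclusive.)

5, 6, 7, 8, 9, 10, 11

Evaluate at each i in [0,11]:
  i=0: ✗ (none in [0,1])
  i=1: ✗ (none in [1,2])
  i=2: ✗ (none in [2,3])
  i=3: ✗ (none in [3,4])
  i=4: ✗ (none in [4,5])
  i=5: ✓ (witness j=6)
  i=6: ✓ (witness j=6)
  i=7: ✓ (witness j=8)
  i=8: ✓ (witness j=8)
  i=9: ✓ (witness j=9)
  i=10: ✓ (witness j=11)
  i=11: ✓ (witness j=11)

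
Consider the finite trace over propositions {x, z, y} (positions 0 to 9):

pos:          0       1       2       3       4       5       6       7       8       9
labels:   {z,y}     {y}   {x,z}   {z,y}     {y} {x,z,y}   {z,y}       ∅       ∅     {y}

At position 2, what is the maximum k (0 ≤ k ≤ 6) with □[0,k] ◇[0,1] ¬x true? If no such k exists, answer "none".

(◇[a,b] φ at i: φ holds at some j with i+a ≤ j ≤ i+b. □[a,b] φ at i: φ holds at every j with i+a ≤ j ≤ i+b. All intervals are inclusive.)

6

◇[0,1] ¬x must hold from j=2 onward; find where it first fails.
  j=2: holds
  j=3: holds
  j=4: holds
  j=5: holds
  j=6: holds
  j=7: holds
  j=8: holds
Holds through j=8; largest k = 6.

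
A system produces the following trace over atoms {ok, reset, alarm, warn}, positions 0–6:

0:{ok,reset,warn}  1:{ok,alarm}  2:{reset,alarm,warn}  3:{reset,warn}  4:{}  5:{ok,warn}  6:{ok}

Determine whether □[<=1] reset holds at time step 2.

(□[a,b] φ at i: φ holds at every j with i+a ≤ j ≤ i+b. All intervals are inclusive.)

Yes

Check reset at every j in [2,3]:
  j=2: true
  j=3: true
All positions satisfy it → formula holds.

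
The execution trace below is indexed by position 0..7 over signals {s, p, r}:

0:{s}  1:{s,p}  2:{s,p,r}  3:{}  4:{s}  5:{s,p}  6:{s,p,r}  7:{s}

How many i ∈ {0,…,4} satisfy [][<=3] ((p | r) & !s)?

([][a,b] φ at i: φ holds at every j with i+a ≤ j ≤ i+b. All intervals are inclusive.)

0

Evaluate at each i in [0,4]:
  i=0: ✗ (fails at j=0)
  i=1: ✗ (fails at j=1)
  i=2: ✗ (fails at j=2)
  i=3: ✗ (fails at j=3)
  i=4: ✗ (fails at j=4)
Positions where it holds: {} → 0.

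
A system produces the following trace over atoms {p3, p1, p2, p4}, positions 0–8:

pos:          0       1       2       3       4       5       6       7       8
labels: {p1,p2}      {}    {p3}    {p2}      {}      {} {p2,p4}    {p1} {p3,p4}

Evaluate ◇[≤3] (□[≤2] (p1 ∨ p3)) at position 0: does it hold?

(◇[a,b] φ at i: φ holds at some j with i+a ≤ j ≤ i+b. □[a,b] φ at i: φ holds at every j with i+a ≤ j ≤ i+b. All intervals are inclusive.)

Check □[≤2] (p1 ∨ p3) at each j in [0,3]:
  j=0: fails at 1
  j=1: fails at 1
  j=2: fails at 3
  j=3: fails at 3
No position in the window satisfies it → formula fails.

Does not hold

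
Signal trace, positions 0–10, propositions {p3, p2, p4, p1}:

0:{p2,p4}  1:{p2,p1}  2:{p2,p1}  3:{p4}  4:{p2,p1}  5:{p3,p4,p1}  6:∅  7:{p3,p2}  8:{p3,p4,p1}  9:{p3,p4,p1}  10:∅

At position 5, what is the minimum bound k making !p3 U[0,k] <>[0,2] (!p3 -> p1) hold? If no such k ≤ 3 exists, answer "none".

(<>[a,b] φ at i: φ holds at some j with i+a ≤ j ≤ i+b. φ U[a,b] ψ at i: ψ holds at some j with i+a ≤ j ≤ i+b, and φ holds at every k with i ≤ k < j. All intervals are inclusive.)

0

Need earliest j ≥ 5 with <>[0,2] (!p3 -> p1), and !p3 at every k in [5,j-1].
  j=5: rhs holds (empty prefix). k = 0.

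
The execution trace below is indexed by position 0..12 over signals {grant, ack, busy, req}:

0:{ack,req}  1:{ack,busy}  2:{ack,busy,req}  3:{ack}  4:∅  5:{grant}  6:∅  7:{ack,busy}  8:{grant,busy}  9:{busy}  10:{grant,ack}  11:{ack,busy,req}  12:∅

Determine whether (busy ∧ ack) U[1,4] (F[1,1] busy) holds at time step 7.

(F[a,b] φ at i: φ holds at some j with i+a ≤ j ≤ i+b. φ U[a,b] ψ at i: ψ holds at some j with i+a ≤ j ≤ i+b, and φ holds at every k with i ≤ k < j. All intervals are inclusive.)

Need some j in [8,11] with F[1,1] busy, and (busy ∧ ack) at every k in [7,j-1].
  j=8: F[1,1] busy holds; (busy ∧ ack) holds at every k in [7,7] → satisfied.

Holds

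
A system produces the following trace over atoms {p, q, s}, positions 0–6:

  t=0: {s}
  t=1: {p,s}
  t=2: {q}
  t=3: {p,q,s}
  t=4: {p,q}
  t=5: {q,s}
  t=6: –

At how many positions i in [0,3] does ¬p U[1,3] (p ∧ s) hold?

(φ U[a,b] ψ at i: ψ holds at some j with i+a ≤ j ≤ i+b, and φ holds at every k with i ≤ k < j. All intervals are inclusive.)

Evaluate at each i in [0,3]:
  i=0: ✓ (rhs at j=1; lhs holds on [0,0])
  i=1: ✗ (lhs fails at k=1 before rhs at j=3)
  i=2: ✓ (rhs at j=3; lhs holds on [2,2])
  i=3: ✗ (no rhs in [4,6])
Positions where it holds: {0, 2} → 2.

2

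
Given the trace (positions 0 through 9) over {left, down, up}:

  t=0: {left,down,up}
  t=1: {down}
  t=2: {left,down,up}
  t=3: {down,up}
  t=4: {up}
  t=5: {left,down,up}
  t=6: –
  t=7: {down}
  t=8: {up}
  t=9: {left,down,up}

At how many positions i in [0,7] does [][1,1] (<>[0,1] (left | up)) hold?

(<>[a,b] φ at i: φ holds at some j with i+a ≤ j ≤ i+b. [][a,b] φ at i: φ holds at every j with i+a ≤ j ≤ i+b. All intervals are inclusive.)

Evaluate at each i in [0,7]:
  i=0: ✓ (all of [1,1])
  i=1: ✓ (all of [2,2])
  i=2: ✓ (all of [3,3])
  i=3: ✓ (all of [4,4])
  i=4: ✓ (all of [5,5])
  i=5: ✗ (fails at j=6)
  i=6: ✓ (all of [7,7])
  i=7: ✓ (all of [8,8])
Positions where it holds: {0, 1, 2, 3, 4, 6, 7} → 7.

7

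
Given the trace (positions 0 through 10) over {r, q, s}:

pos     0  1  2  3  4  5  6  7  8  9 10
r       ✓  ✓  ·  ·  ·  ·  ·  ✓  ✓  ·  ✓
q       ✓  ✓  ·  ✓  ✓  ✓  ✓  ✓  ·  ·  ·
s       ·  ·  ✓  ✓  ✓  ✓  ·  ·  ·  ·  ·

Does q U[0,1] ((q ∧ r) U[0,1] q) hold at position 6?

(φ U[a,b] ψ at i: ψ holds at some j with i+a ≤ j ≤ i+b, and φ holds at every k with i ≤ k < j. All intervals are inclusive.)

Need some j in [6,7] with ((q ∧ r) U[0,1] q), and q at every k in [6,j-1].
  j=6: ((q ∧ r) U[0,1] q) holds; no prefix to check → satisfied.

True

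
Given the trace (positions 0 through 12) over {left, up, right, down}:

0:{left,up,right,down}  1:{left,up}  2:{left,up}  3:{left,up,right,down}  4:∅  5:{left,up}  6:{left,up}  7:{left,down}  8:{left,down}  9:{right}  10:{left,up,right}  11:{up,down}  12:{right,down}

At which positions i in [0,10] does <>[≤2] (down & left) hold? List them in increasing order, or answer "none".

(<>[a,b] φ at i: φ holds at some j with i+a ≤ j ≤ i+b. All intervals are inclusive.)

0, 1, 2, 3, 5, 6, 7, 8

Evaluate at each i in [0,10]:
  i=0: ✓ (witness j=0)
  i=1: ✓ (witness j=3)
  i=2: ✓ (witness j=3)
  i=3: ✓ (witness j=3)
  i=4: ✗ (none in [4,6])
  i=5: ✓ (witness j=7)
  i=6: ✓ (witness j=7)
  i=7: ✓ (witness j=7)
  i=8: ✓ (witness j=8)
  i=9: ✗ (none in [9,11])
  i=10: ✗ (none in [10,12])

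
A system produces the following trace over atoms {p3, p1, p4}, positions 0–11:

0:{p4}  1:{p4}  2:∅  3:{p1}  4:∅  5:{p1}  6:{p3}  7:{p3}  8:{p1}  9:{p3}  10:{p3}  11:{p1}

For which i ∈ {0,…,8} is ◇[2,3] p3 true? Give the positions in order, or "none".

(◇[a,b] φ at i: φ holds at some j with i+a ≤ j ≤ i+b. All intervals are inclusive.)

Evaluate at each i in [0,8]:
  i=0: ✗ (none in [2,3])
  i=1: ✗ (none in [3,4])
  i=2: ✗ (none in [4,5])
  i=3: ✓ (witness j=6)
  i=4: ✓ (witness j=6)
  i=5: ✓ (witness j=7)
  i=6: ✓ (witness j=9)
  i=7: ✓ (witness j=9)
  i=8: ✓ (witness j=10)

3, 4, 5, 6, 7, 8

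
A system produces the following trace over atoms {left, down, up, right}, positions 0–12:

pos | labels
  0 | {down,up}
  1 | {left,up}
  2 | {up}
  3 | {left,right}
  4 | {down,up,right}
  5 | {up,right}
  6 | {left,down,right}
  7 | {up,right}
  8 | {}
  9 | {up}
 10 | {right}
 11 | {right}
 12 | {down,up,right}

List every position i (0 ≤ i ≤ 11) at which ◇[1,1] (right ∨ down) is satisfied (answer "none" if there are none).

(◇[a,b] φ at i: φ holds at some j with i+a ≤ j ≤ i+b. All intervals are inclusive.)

Evaluate at each i in [0,11]:
  i=0: ✗ (none in [1,1])
  i=1: ✗ (none in [2,2])
  i=2: ✓ (witness j=3)
  i=3: ✓ (witness j=4)
  i=4: ✓ (witness j=5)
  i=5: ✓ (witness j=6)
  i=6: ✓ (witness j=7)
  i=7: ✗ (none in [8,8])
  i=8: ✗ (none in [9,9])
  i=9: ✓ (witness j=10)
  i=10: ✓ (witness j=11)
  i=11: ✓ (witness j=12)

2, 3, 4, 5, 6, 9, 10, 11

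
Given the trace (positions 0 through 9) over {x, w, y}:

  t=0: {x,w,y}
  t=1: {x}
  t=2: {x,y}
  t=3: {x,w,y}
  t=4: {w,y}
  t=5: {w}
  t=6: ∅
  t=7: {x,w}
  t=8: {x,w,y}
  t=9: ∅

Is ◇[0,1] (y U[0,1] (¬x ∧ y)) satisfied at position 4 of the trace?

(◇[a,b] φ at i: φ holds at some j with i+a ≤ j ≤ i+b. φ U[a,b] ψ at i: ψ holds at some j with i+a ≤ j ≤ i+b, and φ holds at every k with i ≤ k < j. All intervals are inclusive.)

Check (y U[0,1] (¬x ∧ y)) at each j in [4,5]:
  j=4: holds
  j=5: fails
Found at j=4 → formula holds.

True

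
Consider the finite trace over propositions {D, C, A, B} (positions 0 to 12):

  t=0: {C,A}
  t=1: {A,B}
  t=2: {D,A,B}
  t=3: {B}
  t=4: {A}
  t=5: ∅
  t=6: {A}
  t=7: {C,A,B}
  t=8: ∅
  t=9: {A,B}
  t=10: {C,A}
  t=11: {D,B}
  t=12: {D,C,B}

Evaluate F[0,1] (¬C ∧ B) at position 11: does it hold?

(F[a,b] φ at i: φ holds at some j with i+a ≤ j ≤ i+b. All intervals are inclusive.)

Check (¬C ∧ B) at each j in [11,12]:
  j=11: true
  j=12: false
Found at j=11 → formula holds.

Holds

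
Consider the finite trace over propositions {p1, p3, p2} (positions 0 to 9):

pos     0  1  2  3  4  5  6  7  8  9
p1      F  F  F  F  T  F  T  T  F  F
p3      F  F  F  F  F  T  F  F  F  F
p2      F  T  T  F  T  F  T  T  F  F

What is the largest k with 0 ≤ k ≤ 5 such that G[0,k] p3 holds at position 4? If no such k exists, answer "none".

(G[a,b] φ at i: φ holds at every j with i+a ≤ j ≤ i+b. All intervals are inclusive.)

p3 must hold from j=4 onward; find where it first fails.
  j=4: fails → no k works.

none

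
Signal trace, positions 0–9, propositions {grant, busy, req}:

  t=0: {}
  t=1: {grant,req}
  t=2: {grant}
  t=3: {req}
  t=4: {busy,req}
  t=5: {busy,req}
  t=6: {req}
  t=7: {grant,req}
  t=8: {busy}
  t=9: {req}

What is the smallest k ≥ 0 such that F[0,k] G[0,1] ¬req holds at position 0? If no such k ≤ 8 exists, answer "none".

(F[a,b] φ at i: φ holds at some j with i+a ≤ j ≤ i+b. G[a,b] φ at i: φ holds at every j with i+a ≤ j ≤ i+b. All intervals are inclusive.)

Scan j = 0,1,… for G[0,1] ¬req:
  j=0: fails
  j=1: fails
  j=2: fails
  j=3: fails
  j=4: fails
  j=5: fails
  j=6: fails
  j=7: fails
  j=8: fails
No j in [0,8] satisfies it → none.

none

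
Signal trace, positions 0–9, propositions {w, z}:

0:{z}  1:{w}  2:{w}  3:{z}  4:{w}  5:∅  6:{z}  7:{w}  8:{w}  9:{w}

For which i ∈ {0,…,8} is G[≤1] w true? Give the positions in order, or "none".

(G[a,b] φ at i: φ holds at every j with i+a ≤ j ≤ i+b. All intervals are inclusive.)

1, 7, 8

Evaluate at each i in [0,8]:
  i=0: ✗ (fails at j=0)
  i=1: ✓ (all of [1,2])
  i=2: ✗ (fails at j=3)
  i=3: ✗ (fails at j=3)
  i=4: ✗ (fails at j=5)
  i=5: ✗ (fails at j=5)
  i=6: ✗ (fails at j=6)
  i=7: ✓ (all of [7,8])
  i=8: ✓ (all of [8,9])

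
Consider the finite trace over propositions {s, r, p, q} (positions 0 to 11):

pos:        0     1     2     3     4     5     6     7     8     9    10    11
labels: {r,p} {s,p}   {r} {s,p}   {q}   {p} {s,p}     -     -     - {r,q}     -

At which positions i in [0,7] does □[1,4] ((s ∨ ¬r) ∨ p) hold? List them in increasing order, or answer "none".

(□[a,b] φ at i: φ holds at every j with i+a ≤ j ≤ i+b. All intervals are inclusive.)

2, 3, 4, 5

Evaluate at each i in [0,7]:
  i=0: ✗ (fails at j=2)
  i=1: ✗ (fails at j=2)
  i=2: ✓ (all of [3,6])
  i=3: ✓ (all of [4,7])
  i=4: ✓ (all of [5,8])
  i=5: ✓ (all of [6,9])
  i=6: ✗ (fails at j=10)
  i=7: ✗ (fails at j=10)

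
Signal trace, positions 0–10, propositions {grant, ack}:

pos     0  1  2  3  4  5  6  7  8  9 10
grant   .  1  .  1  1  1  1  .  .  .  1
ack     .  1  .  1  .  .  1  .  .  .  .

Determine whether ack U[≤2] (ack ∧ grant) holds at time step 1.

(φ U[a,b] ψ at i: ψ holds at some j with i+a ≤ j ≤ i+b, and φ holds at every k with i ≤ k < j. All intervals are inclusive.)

Need some j in [1,3] with (ack ∧ grant), and ack at every k in [1,j-1].
  j=1: (ack ∧ grant) holds; no prefix to check → satisfied.

Yes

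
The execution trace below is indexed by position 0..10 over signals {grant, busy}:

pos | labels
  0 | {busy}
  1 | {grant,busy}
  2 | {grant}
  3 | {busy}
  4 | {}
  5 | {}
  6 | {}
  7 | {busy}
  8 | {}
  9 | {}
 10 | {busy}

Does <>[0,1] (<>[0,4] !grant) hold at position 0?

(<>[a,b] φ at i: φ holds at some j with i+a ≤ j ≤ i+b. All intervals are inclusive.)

Check <>[0,4] !grant at each j in [0,1]:
  j=0: holds (witness at 0)
  j=1: holds (witness at 3)
Found at j=0 → formula holds.

Yes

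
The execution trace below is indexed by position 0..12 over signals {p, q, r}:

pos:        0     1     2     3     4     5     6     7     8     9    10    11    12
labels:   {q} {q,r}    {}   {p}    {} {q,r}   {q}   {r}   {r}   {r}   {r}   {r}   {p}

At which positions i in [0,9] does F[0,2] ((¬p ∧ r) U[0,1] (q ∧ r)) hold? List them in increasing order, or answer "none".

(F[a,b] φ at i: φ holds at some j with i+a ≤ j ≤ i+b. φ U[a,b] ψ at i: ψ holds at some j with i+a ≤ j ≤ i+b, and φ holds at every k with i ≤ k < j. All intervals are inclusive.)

0, 1, 3, 4, 5

Evaluate at each i in [0,9]:
  i=0: ✓ (witness j=1)
  i=1: ✓ (witness j=1)
  i=2: ✗ (none in [2,4])
  i=3: ✓ (witness j=5)
  i=4: ✓ (witness j=5)
  i=5: ✓ (witness j=5)
  i=6: ✗ (none in [6,8])
  i=7: ✗ (none in [7,9])
  i=8: ✗ (none in [8,10])
  i=9: ✗ (none in [9,11])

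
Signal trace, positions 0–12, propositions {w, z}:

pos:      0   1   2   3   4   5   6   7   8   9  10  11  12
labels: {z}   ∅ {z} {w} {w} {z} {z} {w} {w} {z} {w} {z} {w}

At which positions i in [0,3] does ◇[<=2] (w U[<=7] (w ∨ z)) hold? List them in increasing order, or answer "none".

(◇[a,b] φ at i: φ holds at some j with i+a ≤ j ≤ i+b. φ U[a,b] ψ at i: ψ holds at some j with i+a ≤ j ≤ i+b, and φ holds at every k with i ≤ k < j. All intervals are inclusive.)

0, 1, 2, 3

Evaluate at each i in [0,3]:
  i=0: ✓ (witness j=0)
  i=1: ✓ (witness j=2)
  i=2: ✓ (witness j=2)
  i=3: ✓ (witness j=3)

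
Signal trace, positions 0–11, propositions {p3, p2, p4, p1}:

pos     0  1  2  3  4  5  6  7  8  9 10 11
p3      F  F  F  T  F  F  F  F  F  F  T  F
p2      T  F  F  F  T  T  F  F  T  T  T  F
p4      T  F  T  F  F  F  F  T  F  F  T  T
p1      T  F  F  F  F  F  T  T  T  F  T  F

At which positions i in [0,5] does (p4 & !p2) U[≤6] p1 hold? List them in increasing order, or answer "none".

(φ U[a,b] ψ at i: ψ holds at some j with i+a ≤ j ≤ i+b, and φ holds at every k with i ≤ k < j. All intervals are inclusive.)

Evaluate at each i in [0,5]:
  i=0: ✓ (rhs at j=0)
  i=1: ✗ (lhs fails at k=1 before rhs at j=6)
  i=2: ✗ (lhs fails at k=3 before rhs at j=6)
  i=3: ✗ (lhs fails at k=3 before rhs at j=6)
  i=4: ✗ (lhs fails at k=4 before rhs at j=6)
  i=5: ✗ (lhs fails at k=5 before rhs at j=6)

0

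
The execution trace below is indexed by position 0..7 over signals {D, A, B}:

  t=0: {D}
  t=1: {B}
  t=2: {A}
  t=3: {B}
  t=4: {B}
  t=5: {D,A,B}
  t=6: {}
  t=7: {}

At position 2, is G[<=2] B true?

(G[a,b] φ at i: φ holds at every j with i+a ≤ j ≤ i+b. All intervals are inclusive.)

Does not hold

Check B at every j in [2,4]:
  j=2: false
  j=3: true
  j=4: true
Fails at j=2 → formula fails.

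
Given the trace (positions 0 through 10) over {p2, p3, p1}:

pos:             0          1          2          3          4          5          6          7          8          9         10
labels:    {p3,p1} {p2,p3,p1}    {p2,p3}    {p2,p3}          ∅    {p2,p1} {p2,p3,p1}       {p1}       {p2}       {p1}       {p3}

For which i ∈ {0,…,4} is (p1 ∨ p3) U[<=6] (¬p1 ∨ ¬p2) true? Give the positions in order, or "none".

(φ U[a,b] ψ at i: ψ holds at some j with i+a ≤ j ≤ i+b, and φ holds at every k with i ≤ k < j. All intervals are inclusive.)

0, 1, 2, 3, 4

Evaluate at each i in [0,4]:
  i=0: ✓ (rhs at j=0)
  i=1: ✓ (rhs at j=2; lhs holds on [1,1])
  i=2: ✓ (rhs at j=2)
  i=3: ✓ (rhs at j=3)
  i=4: ✓ (rhs at j=4)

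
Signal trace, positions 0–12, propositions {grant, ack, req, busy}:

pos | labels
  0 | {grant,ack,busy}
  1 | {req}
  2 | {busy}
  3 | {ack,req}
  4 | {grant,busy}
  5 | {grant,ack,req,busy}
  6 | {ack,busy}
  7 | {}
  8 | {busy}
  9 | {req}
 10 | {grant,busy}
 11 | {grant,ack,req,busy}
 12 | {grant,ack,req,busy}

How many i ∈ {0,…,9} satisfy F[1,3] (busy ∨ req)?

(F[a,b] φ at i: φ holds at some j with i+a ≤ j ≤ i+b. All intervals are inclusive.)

Evaluate at each i in [0,9]:
  i=0: ✓ (witness j=1)
  i=1: ✓ (witness j=2)
  i=2: ✓ (witness j=3)
  i=3: ✓ (witness j=4)
  i=4: ✓ (witness j=5)
  i=5: ✓ (witness j=6)
  i=6: ✓ (witness j=8)
  i=7: ✓ (witness j=8)
  i=8: ✓ (witness j=9)
  i=9: ✓ (witness j=10)
Positions where it holds: {0, 1, 2, 3, 4, 5, 6, 7, 8, 9} → 10.

10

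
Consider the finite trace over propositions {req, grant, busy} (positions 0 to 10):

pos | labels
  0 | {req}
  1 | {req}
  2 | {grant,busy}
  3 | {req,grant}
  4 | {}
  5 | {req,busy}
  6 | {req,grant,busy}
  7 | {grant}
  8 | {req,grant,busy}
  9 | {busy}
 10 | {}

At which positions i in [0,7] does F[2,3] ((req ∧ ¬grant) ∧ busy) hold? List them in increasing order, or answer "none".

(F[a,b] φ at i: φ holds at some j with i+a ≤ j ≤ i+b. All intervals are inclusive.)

2, 3

Evaluate at each i in [0,7]:
  i=0: ✗ (none in [2,3])
  i=1: ✗ (none in [3,4])
  i=2: ✓ (witness j=5)
  i=3: ✓ (witness j=5)
  i=4: ✗ (none in [6,7])
  i=5: ✗ (none in [7,8])
  i=6: ✗ (none in [8,9])
  i=7: ✗ (none in [9,10])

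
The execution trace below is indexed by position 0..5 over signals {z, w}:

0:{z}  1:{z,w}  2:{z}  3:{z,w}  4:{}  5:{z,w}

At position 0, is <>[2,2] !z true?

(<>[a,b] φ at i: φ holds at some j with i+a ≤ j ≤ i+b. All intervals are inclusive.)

Check !z at each j in [2,2]:
  j=2: false
No position in the window satisfies it → formula fails.

False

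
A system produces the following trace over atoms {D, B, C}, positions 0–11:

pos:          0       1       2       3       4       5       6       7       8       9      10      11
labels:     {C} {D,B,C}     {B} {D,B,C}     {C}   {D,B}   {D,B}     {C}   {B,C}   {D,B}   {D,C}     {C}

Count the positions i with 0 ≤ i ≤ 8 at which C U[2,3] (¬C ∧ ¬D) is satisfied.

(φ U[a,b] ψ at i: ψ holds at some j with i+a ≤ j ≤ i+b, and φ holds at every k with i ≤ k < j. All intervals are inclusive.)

1

Evaluate at each i in [0,8]:
  i=0: ✓ (rhs at j=2; lhs holds on [0,1])
  i=1: ✗ (no rhs in [3,4])
  i=2: ✗ (no rhs in [4,5])
  i=3: ✗ (no rhs in [5,6])
  i=4: ✗ (no rhs in [6,7])
  i=5: ✗ (no rhs in [7,8])
  i=6: ✗ (no rhs in [8,9])
  i=7: ✗ (no rhs in [9,10])
  i=8: ✗ (no rhs in [10,11])
Positions where it holds: {0} → 1.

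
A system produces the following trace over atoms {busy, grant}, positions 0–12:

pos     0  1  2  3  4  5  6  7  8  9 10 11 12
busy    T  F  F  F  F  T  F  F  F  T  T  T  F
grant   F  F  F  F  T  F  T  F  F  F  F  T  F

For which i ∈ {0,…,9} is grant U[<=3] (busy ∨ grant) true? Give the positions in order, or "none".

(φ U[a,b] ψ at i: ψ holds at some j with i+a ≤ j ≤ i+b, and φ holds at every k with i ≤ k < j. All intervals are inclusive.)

0, 4, 5, 6, 9

Evaluate at each i in [0,9]:
  i=0: ✓ (rhs at j=0)
  i=1: ✗ (lhs fails at k=1 before rhs at j=4)
  i=2: ✗ (lhs fails at k=2 before rhs at j=4)
  i=3: ✗ (lhs fails at k=3 before rhs at j=4)
  i=4: ✓ (rhs at j=4)
  i=5: ✓ (rhs at j=5)
  i=6: ✓ (rhs at j=6)
  i=7: ✗ (lhs fails at k=7 before rhs at j=9)
  i=8: ✗ (lhs fails at k=8 before rhs at j=9)
  i=9: ✓ (rhs at j=9)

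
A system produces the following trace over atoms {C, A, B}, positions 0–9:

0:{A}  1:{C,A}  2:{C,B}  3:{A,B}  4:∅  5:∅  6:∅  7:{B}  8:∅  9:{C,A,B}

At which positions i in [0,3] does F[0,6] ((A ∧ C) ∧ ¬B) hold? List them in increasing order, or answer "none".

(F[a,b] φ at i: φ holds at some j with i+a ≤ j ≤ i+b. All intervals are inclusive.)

0, 1

Evaluate at each i in [0,3]:
  i=0: ✓ (witness j=1)
  i=1: ✓ (witness j=1)
  i=2: ✗ (none in [2,8])
  i=3: ✗ (none in [3,9])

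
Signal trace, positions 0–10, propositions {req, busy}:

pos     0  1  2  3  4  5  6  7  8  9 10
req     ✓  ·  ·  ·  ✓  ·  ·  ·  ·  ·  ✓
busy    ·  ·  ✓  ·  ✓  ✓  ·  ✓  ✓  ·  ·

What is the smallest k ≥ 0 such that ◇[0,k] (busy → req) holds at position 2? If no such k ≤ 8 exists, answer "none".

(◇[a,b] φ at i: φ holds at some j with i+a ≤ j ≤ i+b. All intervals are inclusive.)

Scan j = 2,3,… for (busy → req):
  j=2: fails
  j=3: holds
First hit at j=3, so smallest k = 3-2 = 1.

1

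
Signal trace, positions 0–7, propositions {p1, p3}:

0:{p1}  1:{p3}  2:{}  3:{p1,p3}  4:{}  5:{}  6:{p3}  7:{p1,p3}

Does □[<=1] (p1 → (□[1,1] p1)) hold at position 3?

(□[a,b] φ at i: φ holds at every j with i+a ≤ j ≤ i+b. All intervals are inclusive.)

Check (p1 → (□[1,1] p1)) at every j in [3,4]:
  j=3: antecedent true; consequent fails at 4 → ✗
  j=4: antecedent false → ✓
Fails at j=3 → formula fails.

No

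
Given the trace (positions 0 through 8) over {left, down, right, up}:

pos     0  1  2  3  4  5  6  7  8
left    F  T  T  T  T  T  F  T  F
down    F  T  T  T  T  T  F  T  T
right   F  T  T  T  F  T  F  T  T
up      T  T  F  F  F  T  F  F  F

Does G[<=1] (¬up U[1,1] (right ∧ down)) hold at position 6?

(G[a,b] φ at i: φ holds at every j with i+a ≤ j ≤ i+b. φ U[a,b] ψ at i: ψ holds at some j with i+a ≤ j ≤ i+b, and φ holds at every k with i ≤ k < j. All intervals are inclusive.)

Check (¬up U[1,1] (right ∧ down)) at every j in [6,7]:
  j=6: holds
  j=7: holds
All positions satisfy it → formula holds.

Holds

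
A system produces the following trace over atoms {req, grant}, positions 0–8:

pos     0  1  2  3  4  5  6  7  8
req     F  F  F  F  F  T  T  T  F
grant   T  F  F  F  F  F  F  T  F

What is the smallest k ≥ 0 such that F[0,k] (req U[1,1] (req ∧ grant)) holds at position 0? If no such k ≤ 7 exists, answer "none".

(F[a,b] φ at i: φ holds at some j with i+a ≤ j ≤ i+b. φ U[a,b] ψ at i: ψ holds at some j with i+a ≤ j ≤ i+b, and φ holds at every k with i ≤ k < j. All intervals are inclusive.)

Scan j = 0,1,… for (req U[1,1] (req ∧ grant)):
  j=0: fails
  j=1: fails
  j=2: fails
  j=3: fails
  j=4: fails
  j=5: fails
  j=6: holds
First hit at j=6, so smallest k = 6-0 = 6.

6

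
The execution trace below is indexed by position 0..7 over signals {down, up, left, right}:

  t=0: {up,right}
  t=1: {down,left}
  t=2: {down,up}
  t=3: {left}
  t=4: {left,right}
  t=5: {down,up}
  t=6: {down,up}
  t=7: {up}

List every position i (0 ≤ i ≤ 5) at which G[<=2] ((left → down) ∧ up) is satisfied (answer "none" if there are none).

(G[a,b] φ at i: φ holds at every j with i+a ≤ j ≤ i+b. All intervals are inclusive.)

Evaluate at each i in [0,5]:
  i=0: ✗ (fails at j=1)
  i=1: ✗ (fails at j=1)
  i=2: ✗ (fails at j=3)
  i=3: ✗ (fails at j=3)
  i=4: ✗ (fails at j=4)
  i=5: ✓ (all of [5,7])

5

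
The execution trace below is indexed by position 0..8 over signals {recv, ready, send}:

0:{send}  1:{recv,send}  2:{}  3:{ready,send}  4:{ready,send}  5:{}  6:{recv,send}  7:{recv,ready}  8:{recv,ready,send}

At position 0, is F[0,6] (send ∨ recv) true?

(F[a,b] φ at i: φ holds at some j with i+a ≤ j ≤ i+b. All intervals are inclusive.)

Check (send ∨ recv) at each j in [0,6]:
  j=0: true
  j=1: true
  j=2: false
  j=3: true
  j=4: true
  j=5: false
  j=6: true
Found at j=0 → formula holds.

True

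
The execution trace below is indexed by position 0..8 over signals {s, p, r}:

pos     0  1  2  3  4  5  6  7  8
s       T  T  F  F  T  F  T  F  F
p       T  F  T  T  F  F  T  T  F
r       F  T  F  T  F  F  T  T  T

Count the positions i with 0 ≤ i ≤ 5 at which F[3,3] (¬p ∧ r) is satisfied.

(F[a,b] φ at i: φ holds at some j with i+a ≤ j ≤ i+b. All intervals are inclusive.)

1

Evaluate at each i in [0,5]:
  i=0: ✗ (none in [3,3])
  i=1: ✗ (none in [4,4])
  i=2: ✗ (none in [5,5])
  i=3: ✗ (none in [6,6])
  i=4: ✗ (none in [7,7])
  i=5: ✓ (witness j=8)
Positions where it holds: {5} → 1.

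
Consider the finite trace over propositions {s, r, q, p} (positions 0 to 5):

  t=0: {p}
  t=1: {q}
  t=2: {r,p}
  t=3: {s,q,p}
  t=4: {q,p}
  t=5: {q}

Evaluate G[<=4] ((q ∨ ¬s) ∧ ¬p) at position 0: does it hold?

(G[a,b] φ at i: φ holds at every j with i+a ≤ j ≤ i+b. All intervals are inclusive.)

Check ((q ∨ ¬s) ∧ ¬p) at every j in [0,4]:
  j=0: false
  j=1: true
  j=2: false
  j=3: false
  j=4: false
Fails at j=0 → formula fails.

Does not hold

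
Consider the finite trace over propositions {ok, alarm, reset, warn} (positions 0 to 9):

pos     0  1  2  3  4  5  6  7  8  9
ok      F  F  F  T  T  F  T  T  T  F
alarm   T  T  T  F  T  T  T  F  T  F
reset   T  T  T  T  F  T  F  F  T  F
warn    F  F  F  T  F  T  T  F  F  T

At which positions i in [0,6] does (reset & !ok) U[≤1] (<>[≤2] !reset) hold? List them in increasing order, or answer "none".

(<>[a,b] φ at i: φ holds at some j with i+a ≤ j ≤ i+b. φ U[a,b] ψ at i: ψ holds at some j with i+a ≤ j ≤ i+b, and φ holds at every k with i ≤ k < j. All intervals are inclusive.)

1, 2, 3, 4, 5, 6

Evaluate at each i in [0,6]:
  i=0: ✗ (no rhs in [0,1])
  i=1: ✓ (rhs at j=2; lhs holds on [1,1])
  i=2: ✓ (rhs at j=2)
  i=3: ✓ (rhs at j=3)
  i=4: ✓ (rhs at j=4)
  i=5: ✓ (rhs at j=5)
  i=6: ✓ (rhs at j=6)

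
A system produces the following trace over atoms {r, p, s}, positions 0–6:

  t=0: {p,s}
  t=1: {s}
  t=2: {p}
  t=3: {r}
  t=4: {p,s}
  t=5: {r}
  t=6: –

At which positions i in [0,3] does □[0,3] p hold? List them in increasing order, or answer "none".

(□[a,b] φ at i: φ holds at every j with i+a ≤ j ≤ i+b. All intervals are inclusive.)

none

Evaluate at each i in [0,3]:
  i=0: ✗ (fails at j=1)
  i=1: ✗ (fails at j=1)
  i=2: ✗ (fails at j=3)
  i=3: ✗ (fails at j=3)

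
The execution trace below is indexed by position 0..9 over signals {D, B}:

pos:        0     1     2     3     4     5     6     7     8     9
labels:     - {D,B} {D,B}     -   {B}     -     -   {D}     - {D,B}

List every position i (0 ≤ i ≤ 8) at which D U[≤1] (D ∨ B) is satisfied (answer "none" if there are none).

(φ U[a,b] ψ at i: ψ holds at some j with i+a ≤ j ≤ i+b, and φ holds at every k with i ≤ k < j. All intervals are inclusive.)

1, 2, 4, 7

Evaluate at each i in [0,8]:
  i=0: ✗ (lhs fails at k=0 before rhs at j=1)
  i=1: ✓ (rhs at j=1)
  i=2: ✓ (rhs at j=2)
  i=3: ✗ (lhs fails at k=3 before rhs at j=4)
  i=4: ✓ (rhs at j=4)
  i=5: ✗ (no rhs in [5,6])
  i=6: ✗ (lhs fails at k=6 before rhs at j=7)
  i=7: ✓ (rhs at j=7)
  i=8: ✗ (lhs fails at k=8 before rhs at j=9)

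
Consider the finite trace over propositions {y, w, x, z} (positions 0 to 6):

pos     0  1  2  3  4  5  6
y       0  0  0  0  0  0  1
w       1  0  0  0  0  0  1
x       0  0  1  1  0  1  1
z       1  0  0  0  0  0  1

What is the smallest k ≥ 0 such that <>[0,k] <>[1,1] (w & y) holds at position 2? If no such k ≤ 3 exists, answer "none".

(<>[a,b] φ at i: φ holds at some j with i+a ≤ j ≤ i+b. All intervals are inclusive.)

3

Scan j = 2,3,… for <>[1,1] (w & y):
  j=2: fails
  j=3: fails
  j=4: fails
  j=5: holds
First hit at j=5, so smallest k = 5-2 = 3.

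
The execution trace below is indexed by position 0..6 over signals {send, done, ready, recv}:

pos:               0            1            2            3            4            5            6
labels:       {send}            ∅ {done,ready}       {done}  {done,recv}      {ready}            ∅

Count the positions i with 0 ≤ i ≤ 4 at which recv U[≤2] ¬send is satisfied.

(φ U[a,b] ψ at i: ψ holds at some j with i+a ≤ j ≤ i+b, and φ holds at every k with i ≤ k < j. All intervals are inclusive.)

4

Evaluate at each i in [0,4]:
  i=0: ✗ (lhs fails at k=0 before rhs at j=1)
  i=1: ✓ (rhs at j=1)
  i=2: ✓ (rhs at j=2)
  i=3: ✓ (rhs at j=3)
  i=4: ✓ (rhs at j=4)
Positions where it holds: {1, 2, 3, 4} → 4.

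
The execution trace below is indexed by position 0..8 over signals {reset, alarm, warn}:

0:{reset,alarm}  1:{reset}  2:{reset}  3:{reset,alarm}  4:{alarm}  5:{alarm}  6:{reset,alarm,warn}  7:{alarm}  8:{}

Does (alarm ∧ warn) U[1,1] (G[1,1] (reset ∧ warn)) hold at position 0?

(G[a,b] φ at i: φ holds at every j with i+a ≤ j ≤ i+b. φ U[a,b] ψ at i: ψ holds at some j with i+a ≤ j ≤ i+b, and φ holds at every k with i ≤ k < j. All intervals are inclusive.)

Need some j in [1,1] with G[1,1] (reset ∧ warn), and (alarm ∧ warn) at every k in [0,j-1].
  j=1: G[1,1] (reset ∧ warn) — fails at 2.
No j in the window works → until fails.

No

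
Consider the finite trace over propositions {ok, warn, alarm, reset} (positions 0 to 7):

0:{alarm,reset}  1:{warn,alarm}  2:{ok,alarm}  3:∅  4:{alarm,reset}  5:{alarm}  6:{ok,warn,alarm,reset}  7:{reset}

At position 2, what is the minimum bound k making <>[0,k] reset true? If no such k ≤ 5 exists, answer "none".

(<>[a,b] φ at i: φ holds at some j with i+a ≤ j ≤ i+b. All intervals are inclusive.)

2

Scan j = 2,3,… for reset:
  j=2: fails
  j=3: fails
  j=4: holds
First hit at j=4, so smallest k = 4-2 = 2.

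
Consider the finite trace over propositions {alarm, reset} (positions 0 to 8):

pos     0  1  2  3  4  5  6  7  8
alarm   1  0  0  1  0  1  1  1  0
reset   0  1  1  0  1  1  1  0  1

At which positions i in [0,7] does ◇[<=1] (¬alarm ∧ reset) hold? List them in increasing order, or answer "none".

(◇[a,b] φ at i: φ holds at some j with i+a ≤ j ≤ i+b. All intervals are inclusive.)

Evaluate at each i in [0,7]:
  i=0: ✓ (witness j=1)
  i=1: ✓ (witness j=1)
  i=2: ✓ (witness j=2)
  i=3: ✓ (witness j=4)
  i=4: ✓ (witness j=4)
  i=5: ✗ (none in [5,6])
  i=6: ✗ (none in [6,7])
  i=7: ✓ (witness j=8)

0, 1, 2, 3, 4, 7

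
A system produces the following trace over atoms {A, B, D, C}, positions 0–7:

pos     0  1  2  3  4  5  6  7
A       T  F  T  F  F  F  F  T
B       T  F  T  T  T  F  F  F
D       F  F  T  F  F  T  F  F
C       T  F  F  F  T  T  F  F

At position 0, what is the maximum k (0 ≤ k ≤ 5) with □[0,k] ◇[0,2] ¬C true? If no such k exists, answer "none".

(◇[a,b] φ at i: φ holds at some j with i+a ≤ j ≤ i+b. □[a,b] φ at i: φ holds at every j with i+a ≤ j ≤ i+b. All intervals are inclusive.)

◇[0,2] ¬C must hold from j=0 onward; find where it first fails.
  j=0: holds
  j=1: holds
  j=2: holds
  j=3: holds
  j=4: holds
  j=5: holds
Holds through j=5; largest k = 5.

5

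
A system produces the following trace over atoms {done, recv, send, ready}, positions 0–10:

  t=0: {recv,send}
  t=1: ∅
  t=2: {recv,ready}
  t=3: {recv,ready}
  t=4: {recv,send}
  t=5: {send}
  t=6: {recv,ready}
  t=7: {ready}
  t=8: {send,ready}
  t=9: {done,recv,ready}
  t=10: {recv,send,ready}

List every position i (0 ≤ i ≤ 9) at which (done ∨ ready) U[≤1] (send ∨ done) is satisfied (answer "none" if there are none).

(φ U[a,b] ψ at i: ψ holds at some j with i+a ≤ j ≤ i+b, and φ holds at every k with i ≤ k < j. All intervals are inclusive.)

Evaluate at each i in [0,9]:
  i=0: ✓ (rhs at j=0)
  i=1: ✗ (no rhs in [1,2])
  i=2: ✗ (no rhs in [2,3])
  i=3: ✓ (rhs at j=4; lhs holds on [3,3])
  i=4: ✓ (rhs at j=4)
  i=5: ✓ (rhs at j=5)
  i=6: ✗ (no rhs in [6,7])
  i=7: ✓ (rhs at j=8; lhs holds on [7,7])
  i=8: ✓ (rhs at j=8)
  i=9: ✓ (rhs at j=9)

0, 3, 4, 5, 7, 8, 9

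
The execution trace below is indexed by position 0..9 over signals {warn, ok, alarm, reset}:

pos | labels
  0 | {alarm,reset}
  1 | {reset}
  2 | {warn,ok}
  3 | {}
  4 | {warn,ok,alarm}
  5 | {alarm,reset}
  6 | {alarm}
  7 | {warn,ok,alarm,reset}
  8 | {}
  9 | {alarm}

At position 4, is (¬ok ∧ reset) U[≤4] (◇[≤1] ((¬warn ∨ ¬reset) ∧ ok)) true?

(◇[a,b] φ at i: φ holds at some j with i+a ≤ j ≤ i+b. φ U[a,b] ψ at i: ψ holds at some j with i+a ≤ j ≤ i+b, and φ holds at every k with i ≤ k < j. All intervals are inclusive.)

Holds

Need some j in [4,8] with ◇[≤1] ((¬warn ∨ ¬reset) ∧ ok), and (¬ok ∧ reset) at every k in [4,j-1].
  j=4: ◇[≤1] ((¬warn ∨ ¬reset) ∧ ok) holds; no prefix to check → satisfied.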